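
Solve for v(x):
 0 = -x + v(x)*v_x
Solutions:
 v(x) = -sqrt(C1 + x^2)
 v(x) = sqrt(C1 + x^2)


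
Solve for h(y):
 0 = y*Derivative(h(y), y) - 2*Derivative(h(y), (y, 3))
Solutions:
 h(y) = C1 + Integral(C2*airyai(2^(2/3)*y/2) + C3*airybi(2^(2/3)*y/2), y)


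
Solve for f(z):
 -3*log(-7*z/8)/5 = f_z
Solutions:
 f(z) = C1 - 3*z*log(-z)/5 + 3*z*(-log(7) + 1 + 3*log(2))/5


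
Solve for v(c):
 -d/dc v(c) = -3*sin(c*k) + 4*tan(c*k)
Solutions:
 v(c) = C1 - 4*Piecewise((-log(cos(c*k))/k, Ne(k, 0)), (0, True)) + 3*Piecewise((-cos(c*k)/k, Ne(k, 0)), (0, True))


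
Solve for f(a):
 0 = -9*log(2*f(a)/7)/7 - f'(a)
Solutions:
 7*Integral(1/(log(_y) - log(7) + log(2)), (_y, f(a)))/9 = C1 - a


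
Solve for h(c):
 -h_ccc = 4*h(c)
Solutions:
 h(c) = C3*exp(-2^(2/3)*c) + (C1*sin(2^(2/3)*sqrt(3)*c/2) + C2*cos(2^(2/3)*sqrt(3)*c/2))*exp(2^(2/3)*c/2)


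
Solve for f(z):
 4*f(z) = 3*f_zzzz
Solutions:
 f(z) = C1*exp(-sqrt(2)*3^(3/4)*z/3) + C2*exp(sqrt(2)*3^(3/4)*z/3) + C3*sin(sqrt(2)*3^(3/4)*z/3) + C4*cos(sqrt(2)*3^(3/4)*z/3)


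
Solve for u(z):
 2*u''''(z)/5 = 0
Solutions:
 u(z) = C1 + C2*z + C3*z^2 + C4*z^3


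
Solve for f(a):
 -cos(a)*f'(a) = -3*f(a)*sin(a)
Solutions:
 f(a) = C1/cos(a)^3


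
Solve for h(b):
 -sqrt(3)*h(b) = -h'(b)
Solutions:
 h(b) = C1*exp(sqrt(3)*b)


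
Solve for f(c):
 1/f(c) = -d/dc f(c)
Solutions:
 f(c) = -sqrt(C1 - 2*c)
 f(c) = sqrt(C1 - 2*c)


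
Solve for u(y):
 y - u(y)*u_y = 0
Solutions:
 u(y) = -sqrt(C1 + y^2)
 u(y) = sqrt(C1 + y^2)


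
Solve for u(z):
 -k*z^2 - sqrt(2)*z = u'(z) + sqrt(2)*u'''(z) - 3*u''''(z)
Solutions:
 u(z) = C1 + C2*exp(z*(-2^(2/3)*(4*sqrt(2) + 243 + sqrt(-32 + (4*sqrt(2) + 243)^2))^(1/3) - 4*2^(1/3)/(4*sqrt(2) + 243 + sqrt(-32 + (4*sqrt(2) + 243)^2))^(1/3) + 4*sqrt(2))/36)*sin(2^(1/3)*sqrt(3)*z*(-2^(1/3)*(4*sqrt(2) + 243 + sqrt(-32 + (4*sqrt(2) + 243)^2))^(1/3) + 4/(4*sqrt(2) + 243 + sqrt(-32 + (4*sqrt(2) + 243)^2))^(1/3))/36) + C3*exp(z*(-2^(2/3)*(4*sqrt(2) + 243 + sqrt(-32 + (4*sqrt(2) + 243)^2))^(1/3) - 4*2^(1/3)/(4*sqrt(2) + 243 + sqrt(-32 + (4*sqrt(2) + 243)^2))^(1/3) + 4*sqrt(2))/36)*cos(2^(1/3)*sqrt(3)*z*(-2^(1/3)*(4*sqrt(2) + 243 + sqrt(-32 + (4*sqrt(2) + 243)^2))^(1/3) + 4/(4*sqrt(2) + 243 + sqrt(-32 + (4*sqrt(2) + 243)^2))^(1/3))/36) + C4*exp(z*(4*2^(1/3)/(4*sqrt(2) + 243 + sqrt(-32 + (4*sqrt(2) + 243)^2))^(1/3) + 2*sqrt(2) + 2^(2/3)*(4*sqrt(2) + 243 + sqrt(-32 + (4*sqrt(2) + 243)^2))^(1/3))/18) - k*z^3/3 + 2*sqrt(2)*k*z - sqrt(2)*z^2/2


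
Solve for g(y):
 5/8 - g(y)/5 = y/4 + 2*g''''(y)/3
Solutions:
 g(y) = -5*y/4 + (C1*sin(5^(3/4)*6^(1/4)*y/10) + C2*cos(5^(3/4)*6^(1/4)*y/10))*exp(-5^(3/4)*6^(1/4)*y/10) + (C3*sin(5^(3/4)*6^(1/4)*y/10) + C4*cos(5^(3/4)*6^(1/4)*y/10))*exp(5^(3/4)*6^(1/4)*y/10) + 25/8


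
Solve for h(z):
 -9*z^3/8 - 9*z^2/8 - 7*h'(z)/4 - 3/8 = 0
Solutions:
 h(z) = C1 - 9*z^4/56 - 3*z^3/14 - 3*z/14


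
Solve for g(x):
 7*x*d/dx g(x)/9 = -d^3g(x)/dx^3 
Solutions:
 g(x) = C1 + Integral(C2*airyai(-21^(1/3)*x/3) + C3*airybi(-21^(1/3)*x/3), x)


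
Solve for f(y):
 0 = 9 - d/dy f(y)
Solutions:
 f(y) = C1 + 9*y


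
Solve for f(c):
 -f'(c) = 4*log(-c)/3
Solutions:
 f(c) = C1 - 4*c*log(-c)/3 + 4*c/3


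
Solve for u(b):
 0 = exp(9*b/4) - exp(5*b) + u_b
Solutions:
 u(b) = C1 - 4*exp(9*b/4)/9 + exp(5*b)/5


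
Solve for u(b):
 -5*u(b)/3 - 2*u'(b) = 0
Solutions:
 u(b) = C1*exp(-5*b/6)


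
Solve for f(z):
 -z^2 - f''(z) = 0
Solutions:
 f(z) = C1 + C2*z - z^4/12


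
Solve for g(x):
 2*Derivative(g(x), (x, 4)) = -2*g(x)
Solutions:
 g(x) = (C1*sin(sqrt(2)*x/2) + C2*cos(sqrt(2)*x/2))*exp(-sqrt(2)*x/2) + (C3*sin(sqrt(2)*x/2) + C4*cos(sqrt(2)*x/2))*exp(sqrt(2)*x/2)


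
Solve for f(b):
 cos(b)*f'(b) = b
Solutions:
 f(b) = C1 + Integral(b/cos(b), b)


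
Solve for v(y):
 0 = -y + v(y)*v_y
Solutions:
 v(y) = -sqrt(C1 + y^2)
 v(y) = sqrt(C1 + y^2)


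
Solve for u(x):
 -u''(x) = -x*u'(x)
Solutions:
 u(x) = C1 + C2*erfi(sqrt(2)*x/2)


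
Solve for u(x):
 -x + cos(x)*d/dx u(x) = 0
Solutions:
 u(x) = C1 + Integral(x/cos(x), x)


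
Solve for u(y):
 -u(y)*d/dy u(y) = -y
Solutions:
 u(y) = -sqrt(C1 + y^2)
 u(y) = sqrt(C1 + y^2)


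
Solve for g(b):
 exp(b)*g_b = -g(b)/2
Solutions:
 g(b) = C1*exp(exp(-b)/2)


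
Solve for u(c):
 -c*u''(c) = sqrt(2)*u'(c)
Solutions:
 u(c) = C1 + C2*c^(1 - sqrt(2))


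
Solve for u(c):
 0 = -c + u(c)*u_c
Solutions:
 u(c) = -sqrt(C1 + c^2)
 u(c) = sqrt(C1 + c^2)


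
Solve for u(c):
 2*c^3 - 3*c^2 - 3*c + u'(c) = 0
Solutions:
 u(c) = C1 - c^4/2 + c^3 + 3*c^2/2


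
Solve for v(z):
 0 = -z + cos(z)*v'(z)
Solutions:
 v(z) = C1 + Integral(z/cos(z), z)


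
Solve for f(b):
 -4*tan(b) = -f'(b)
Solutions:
 f(b) = C1 - 4*log(cos(b))


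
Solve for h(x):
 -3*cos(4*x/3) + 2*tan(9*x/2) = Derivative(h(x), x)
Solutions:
 h(x) = C1 - 4*log(cos(9*x/2))/9 - 9*sin(4*x/3)/4


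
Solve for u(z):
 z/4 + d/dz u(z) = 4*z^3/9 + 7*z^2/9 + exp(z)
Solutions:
 u(z) = C1 + z^4/9 + 7*z^3/27 - z^2/8 + exp(z)


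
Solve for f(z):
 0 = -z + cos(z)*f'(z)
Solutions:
 f(z) = C1 + Integral(z/cos(z), z)


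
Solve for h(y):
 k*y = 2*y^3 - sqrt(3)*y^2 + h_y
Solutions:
 h(y) = C1 + k*y^2/2 - y^4/2 + sqrt(3)*y^3/3


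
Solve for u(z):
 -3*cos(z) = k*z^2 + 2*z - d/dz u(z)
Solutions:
 u(z) = C1 + k*z^3/3 + z^2 + 3*sin(z)


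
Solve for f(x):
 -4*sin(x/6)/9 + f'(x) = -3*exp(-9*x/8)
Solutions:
 f(x) = C1 - 8*cos(x/6)/3 + 8*exp(-9*x/8)/3


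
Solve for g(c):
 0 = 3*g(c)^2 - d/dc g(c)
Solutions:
 g(c) = -1/(C1 + 3*c)


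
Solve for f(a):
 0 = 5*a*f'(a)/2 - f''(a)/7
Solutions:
 f(a) = C1 + C2*erfi(sqrt(35)*a/2)


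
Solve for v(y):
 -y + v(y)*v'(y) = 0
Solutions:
 v(y) = -sqrt(C1 + y^2)
 v(y) = sqrt(C1 + y^2)


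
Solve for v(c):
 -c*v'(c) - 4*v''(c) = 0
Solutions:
 v(c) = C1 + C2*erf(sqrt(2)*c/4)


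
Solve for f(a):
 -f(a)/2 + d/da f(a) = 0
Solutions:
 f(a) = C1*exp(a/2)


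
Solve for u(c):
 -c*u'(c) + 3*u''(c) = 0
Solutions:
 u(c) = C1 + C2*erfi(sqrt(6)*c/6)


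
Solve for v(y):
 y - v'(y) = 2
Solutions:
 v(y) = C1 + y^2/2 - 2*y


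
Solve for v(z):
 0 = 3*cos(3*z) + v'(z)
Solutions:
 v(z) = C1 - sin(3*z)


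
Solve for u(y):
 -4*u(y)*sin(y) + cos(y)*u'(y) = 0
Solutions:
 u(y) = C1/cos(y)^4


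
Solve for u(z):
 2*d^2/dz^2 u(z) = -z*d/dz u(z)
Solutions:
 u(z) = C1 + C2*erf(z/2)


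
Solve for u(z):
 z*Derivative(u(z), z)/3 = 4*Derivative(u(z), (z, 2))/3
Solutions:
 u(z) = C1 + C2*erfi(sqrt(2)*z/4)


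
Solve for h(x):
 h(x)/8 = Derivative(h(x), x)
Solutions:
 h(x) = C1*exp(x/8)


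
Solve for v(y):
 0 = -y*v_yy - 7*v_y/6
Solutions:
 v(y) = C1 + C2/y^(1/6)


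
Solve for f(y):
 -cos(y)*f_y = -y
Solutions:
 f(y) = C1 + Integral(y/cos(y), y)


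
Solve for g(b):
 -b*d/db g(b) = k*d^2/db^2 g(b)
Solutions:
 g(b) = C1 + C2*sqrt(k)*erf(sqrt(2)*b*sqrt(1/k)/2)


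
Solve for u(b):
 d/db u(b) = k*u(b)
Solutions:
 u(b) = C1*exp(b*k)


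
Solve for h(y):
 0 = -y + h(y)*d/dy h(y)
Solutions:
 h(y) = -sqrt(C1 + y^2)
 h(y) = sqrt(C1 + y^2)


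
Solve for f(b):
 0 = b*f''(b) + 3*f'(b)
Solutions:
 f(b) = C1 + C2/b^2


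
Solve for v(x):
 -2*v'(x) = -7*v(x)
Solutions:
 v(x) = C1*exp(7*x/2)


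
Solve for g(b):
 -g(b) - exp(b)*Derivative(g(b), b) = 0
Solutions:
 g(b) = C1*exp(exp(-b))


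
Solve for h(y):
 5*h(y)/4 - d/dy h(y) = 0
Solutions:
 h(y) = C1*exp(5*y/4)


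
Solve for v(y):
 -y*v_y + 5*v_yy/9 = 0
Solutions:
 v(y) = C1 + C2*erfi(3*sqrt(10)*y/10)


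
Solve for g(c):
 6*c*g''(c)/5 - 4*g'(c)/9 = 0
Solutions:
 g(c) = C1 + C2*c^(37/27)


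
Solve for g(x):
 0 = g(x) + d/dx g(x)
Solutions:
 g(x) = C1*exp(-x)


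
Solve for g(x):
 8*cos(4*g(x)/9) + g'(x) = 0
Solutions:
 8*x - 9*log(sin(4*g(x)/9) - 1)/8 + 9*log(sin(4*g(x)/9) + 1)/8 = C1


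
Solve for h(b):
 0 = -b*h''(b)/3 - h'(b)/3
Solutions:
 h(b) = C1 + C2*log(b)


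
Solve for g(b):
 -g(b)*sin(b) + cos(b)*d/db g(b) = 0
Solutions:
 g(b) = C1/cos(b)


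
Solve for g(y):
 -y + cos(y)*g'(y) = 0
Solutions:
 g(y) = C1 + Integral(y/cos(y), y)


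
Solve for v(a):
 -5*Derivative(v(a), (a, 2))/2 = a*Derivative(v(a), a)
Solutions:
 v(a) = C1 + C2*erf(sqrt(5)*a/5)


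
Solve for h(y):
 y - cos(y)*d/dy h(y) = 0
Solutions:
 h(y) = C1 + Integral(y/cos(y), y)


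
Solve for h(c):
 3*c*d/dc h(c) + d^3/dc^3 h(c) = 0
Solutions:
 h(c) = C1 + Integral(C2*airyai(-3^(1/3)*c) + C3*airybi(-3^(1/3)*c), c)


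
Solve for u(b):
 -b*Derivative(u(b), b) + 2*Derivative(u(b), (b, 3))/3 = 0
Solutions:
 u(b) = C1 + Integral(C2*airyai(2^(2/3)*3^(1/3)*b/2) + C3*airybi(2^(2/3)*3^(1/3)*b/2), b)


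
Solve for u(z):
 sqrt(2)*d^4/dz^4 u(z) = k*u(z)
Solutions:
 u(z) = C1*exp(-2^(7/8)*k^(1/4)*z/2) + C2*exp(2^(7/8)*k^(1/4)*z/2) + C3*exp(-2^(7/8)*I*k^(1/4)*z/2) + C4*exp(2^(7/8)*I*k^(1/4)*z/2)


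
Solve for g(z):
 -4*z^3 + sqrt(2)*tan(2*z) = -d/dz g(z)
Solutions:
 g(z) = C1 + z^4 + sqrt(2)*log(cos(2*z))/2


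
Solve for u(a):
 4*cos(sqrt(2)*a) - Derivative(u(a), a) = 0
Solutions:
 u(a) = C1 + 2*sqrt(2)*sin(sqrt(2)*a)


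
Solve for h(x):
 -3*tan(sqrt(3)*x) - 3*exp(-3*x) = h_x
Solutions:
 h(x) = C1 - sqrt(3)*log(tan(sqrt(3)*x)^2 + 1)/2 + exp(-3*x)


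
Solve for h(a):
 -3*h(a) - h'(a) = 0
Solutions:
 h(a) = C1*exp(-3*a)


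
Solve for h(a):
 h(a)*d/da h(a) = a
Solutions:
 h(a) = -sqrt(C1 + a^2)
 h(a) = sqrt(C1 + a^2)


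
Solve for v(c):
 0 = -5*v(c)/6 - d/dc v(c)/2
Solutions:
 v(c) = C1*exp(-5*c/3)


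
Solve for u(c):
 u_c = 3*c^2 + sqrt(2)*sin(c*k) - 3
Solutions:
 u(c) = C1 + c^3 - 3*c - sqrt(2)*cos(c*k)/k


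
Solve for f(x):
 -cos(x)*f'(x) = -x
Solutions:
 f(x) = C1 + Integral(x/cos(x), x)


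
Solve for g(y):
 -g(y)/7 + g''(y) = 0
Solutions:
 g(y) = C1*exp(-sqrt(7)*y/7) + C2*exp(sqrt(7)*y/7)


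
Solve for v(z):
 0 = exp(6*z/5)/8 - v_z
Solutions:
 v(z) = C1 + 5*exp(6*z/5)/48


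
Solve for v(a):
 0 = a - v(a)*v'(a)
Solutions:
 v(a) = -sqrt(C1 + a^2)
 v(a) = sqrt(C1 + a^2)


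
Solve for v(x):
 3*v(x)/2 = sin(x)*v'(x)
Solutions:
 v(x) = C1*(cos(x) - 1)^(3/4)/(cos(x) + 1)^(3/4)


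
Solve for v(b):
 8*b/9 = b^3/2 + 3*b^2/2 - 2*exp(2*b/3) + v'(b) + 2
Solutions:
 v(b) = C1 - b^4/8 - b^3/2 + 4*b^2/9 - 2*b + 3*exp(2*b/3)


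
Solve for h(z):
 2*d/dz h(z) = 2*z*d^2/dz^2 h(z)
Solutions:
 h(z) = C1 + C2*z^2


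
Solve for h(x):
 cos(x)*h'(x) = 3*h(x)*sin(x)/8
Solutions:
 h(x) = C1/cos(x)^(3/8)


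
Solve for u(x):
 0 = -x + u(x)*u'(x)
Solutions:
 u(x) = -sqrt(C1 + x^2)
 u(x) = sqrt(C1 + x^2)


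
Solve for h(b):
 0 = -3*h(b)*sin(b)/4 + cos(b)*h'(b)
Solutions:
 h(b) = C1/cos(b)^(3/4)


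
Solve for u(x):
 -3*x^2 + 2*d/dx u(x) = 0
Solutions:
 u(x) = C1 + x^3/2


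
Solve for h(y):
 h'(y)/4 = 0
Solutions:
 h(y) = C1


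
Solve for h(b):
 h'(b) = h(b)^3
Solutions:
 h(b) = -sqrt(2)*sqrt(-1/(C1 + b))/2
 h(b) = sqrt(2)*sqrt(-1/(C1 + b))/2


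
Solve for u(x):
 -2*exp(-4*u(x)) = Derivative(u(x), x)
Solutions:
 u(x) = log(-I*(C1 - 8*x)^(1/4))
 u(x) = log(I*(C1 - 8*x)^(1/4))
 u(x) = log(-(C1 - 8*x)^(1/4))
 u(x) = log(C1 - 8*x)/4


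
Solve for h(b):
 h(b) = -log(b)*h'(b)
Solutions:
 h(b) = C1*exp(-li(b))


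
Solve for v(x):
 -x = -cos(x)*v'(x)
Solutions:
 v(x) = C1 + Integral(x/cos(x), x)


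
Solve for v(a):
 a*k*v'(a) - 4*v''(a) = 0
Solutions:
 v(a) = Piecewise((-sqrt(2)*sqrt(pi)*C1*erf(sqrt(2)*a*sqrt(-k)/4)/sqrt(-k) - C2, (k > 0) | (k < 0)), (-C1*a - C2, True))


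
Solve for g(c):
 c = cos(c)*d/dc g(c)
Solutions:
 g(c) = C1 + Integral(c/cos(c), c)


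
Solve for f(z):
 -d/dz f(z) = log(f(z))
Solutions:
 li(f(z)) = C1 - z


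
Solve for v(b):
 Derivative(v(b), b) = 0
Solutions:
 v(b) = C1


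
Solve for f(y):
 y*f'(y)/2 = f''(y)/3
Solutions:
 f(y) = C1 + C2*erfi(sqrt(3)*y/2)


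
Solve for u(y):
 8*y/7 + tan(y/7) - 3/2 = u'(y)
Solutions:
 u(y) = C1 + 4*y^2/7 - 3*y/2 - 7*log(cos(y/7))


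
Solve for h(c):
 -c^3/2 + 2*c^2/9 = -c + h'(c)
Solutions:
 h(c) = C1 - c^4/8 + 2*c^3/27 + c^2/2


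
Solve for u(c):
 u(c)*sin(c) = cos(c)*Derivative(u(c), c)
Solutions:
 u(c) = C1/cos(c)


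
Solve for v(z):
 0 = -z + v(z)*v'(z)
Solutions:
 v(z) = -sqrt(C1 + z^2)
 v(z) = sqrt(C1 + z^2)


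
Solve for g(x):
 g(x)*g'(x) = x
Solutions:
 g(x) = -sqrt(C1 + x^2)
 g(x) = sqrt(C1 + x^2)


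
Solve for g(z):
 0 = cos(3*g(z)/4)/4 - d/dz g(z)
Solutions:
 -z/4 - 2*log(sin(3*g(z)/4) - 1)/3 + 2*log(sin(3*g(z)/4) + 1)/3 = C1


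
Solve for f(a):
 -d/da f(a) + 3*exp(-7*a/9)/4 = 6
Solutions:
 f(a) = C1 - 6*a - 27*exp(-7*a/9)/28


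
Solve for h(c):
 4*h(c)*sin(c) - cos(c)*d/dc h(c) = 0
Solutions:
 h(c) = C1/cos(c)^4


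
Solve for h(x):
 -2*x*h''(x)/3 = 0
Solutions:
 h(x) = C1 + C2*x


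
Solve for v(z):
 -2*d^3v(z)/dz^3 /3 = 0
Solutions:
 v(z) = C1 + C2*z + C3*z^2


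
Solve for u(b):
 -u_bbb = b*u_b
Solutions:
 u(b) = C1 + Integral(C2*airyai(-b) + C3*airybi(-b), b)


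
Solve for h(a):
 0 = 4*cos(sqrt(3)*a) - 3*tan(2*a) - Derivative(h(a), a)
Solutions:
 h(a) = C1 + 3*log(cos(2*a))/2 + 4*sqrt(3)*sin(sqrt(3)*a)/3


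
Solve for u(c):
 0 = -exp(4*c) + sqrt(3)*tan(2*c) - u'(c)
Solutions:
 u(c) = C1 - exp(4*c)/4 - sqrt(3)*log(cos(2*c))/2


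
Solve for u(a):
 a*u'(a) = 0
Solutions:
 u(a) = C1


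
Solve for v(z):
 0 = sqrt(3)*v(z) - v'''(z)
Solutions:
 v(z) = C3*exp(3^(1/6)*z) + (C1*sin(3^(2/3)*z/2) + C2*cos(3^(2/3)*z/2))*exp(-3^(1/6)*z/2)


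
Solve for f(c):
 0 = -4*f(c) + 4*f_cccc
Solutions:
 f(c) = C1*exp(-c) + C2*exp(c) + C3*sin(c) + C4*cos(c)


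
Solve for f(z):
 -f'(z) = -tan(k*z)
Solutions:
 f(z) = C1 + Piecewise((-log(cos(k*z))/k, Ne(k, 0)), (0, True))


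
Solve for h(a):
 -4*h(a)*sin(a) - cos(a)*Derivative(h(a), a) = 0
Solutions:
 h(a) = C1*cos(a)^4


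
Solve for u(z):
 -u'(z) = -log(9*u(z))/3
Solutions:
 -3*Integral(1/(log(_y) + 2*log(3)), (_y, u(z))) = C1 - z


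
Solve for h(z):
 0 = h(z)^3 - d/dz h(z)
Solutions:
 h(z) = -sqrt(2)*sqrt(-1/(C1 + z))/2
 h(z) = sqrt(2)*sqrt(-1/(C1 + z))/2


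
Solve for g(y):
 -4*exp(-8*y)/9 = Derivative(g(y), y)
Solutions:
 g(y) = C1 + exp(-8*y)/18


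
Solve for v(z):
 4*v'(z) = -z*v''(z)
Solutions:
 v(z) = C1 + C2/z^3


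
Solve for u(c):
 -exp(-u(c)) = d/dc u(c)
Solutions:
 u(c) = log(C1 - c)


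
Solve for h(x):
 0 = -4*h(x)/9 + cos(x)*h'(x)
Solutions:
 h(x) = C1*(sin(x) + 1)^(2/9)/(sin(x) - 1)^(2/9)


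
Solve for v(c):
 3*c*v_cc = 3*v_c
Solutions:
 v(c) = C1 + C2*c^2


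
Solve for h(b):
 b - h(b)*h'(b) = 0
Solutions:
 h(b) = -sqrt(C1 + b^2)
 h(b) = sqrt(C1 + b^2)


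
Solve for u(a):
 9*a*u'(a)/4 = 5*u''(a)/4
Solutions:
 u(a) = C1 + C2*erfi(3*sqrt(10)*a/10)


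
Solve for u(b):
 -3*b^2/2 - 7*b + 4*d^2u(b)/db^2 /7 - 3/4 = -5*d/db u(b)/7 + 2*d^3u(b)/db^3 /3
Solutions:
 u(b) = C1 + C2*exp(b*(6 - sqrt(246))/14) + C3*exp(b*(6 + sqrt(246))/14) + 7*b^3/10 + 161*b^2/50 - 91*b/500


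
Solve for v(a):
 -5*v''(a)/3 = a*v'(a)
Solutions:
 v(a) = C1 + C2*erf(sqrt(30)*a/10)


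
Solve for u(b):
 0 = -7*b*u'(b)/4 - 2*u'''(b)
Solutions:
 u(b) = C1 + Integral(C2*airyai(-7^(1/3)*b/2) + C3*airybi(-7^(1/3)*b/2), b)


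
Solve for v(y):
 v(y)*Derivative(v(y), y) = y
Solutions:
 v(y) = -sqrt(C1 + y^2)
 v(y) = sqrt(C1 + y^2)


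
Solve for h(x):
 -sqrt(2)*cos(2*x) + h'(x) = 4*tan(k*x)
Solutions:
 h(x) = C1 + 4*Piecewise((-log(cos(k*x))/k, Ne(k, 0)), (0, True)) + sqrt(2)*sin(2*x)/2


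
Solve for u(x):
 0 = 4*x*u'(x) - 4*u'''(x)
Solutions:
 u(x) = C1 + Integral(C2*airyai(x) + C3*airybi(x), x)


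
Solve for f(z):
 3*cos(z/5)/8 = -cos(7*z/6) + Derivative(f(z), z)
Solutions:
 f(z) = C1 + 15*sin(z/5)/8 + 6*sin(7*z/6)/7


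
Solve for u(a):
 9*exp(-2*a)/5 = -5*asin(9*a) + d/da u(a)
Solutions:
 u(a) = C1 + 5*a*asin(9*a) + 5*sqrt(1 - 81*a^2)/9 - 9*exp(-2*a)/10


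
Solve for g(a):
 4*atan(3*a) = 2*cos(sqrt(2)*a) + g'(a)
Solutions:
 g(a) = C1 + 4*a*atan(3*a) - 2*log(9*a^2 + 1)/3 - sqrt(2)*sin(sqrt(2)*a)


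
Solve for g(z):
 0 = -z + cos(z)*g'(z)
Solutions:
 g(z) = C1 + Integral(z/cos(z), z)


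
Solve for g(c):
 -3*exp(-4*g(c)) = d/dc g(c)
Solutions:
 g(c) = log(-I*(C1 - 12*c)^(1/4))
 g(c) = log(I*(C1 - 12*c)^(1/4))
 g(c) = log(-(C1 - 12*c)^(1/4))
 g(c) = log(C1 - 12*c)/4


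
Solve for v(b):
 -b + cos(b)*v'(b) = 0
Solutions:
 v(b) = C1 + Integral(b/cos(b), b)


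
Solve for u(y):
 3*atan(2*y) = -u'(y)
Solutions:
 u(y) = C1 - 3*y*atan(2*y) + 3*log(4*y^2 + 1)/4


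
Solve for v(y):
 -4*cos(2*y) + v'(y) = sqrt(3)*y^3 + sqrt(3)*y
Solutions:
 v(y) = C1 + sqrt(3)*y^4/4 + sqrt(3)*y^2/2 + 2*sin(2*y)


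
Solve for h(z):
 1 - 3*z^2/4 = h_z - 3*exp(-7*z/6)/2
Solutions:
 h(z) = C1 - z^3/4 + z - 9*exp(-7*z/6)/7


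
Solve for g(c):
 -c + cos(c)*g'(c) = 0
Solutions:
 g(c) = C1 + Integral(c/cos(c), c)


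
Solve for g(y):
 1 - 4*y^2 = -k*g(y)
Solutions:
 g(y) = (4*y^2 - 1)/k


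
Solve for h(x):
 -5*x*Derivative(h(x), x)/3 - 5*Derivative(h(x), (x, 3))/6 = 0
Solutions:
 h(x) = C1 + Integral(C2*airyai(-2^(1/3)*x) + C3*airybi(-2^(1/3)*x), x)


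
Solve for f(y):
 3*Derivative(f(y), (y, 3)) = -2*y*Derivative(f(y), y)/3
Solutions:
 f(y) = C1 + Integral(C2*airyai(-6^(1/3)*y/3) + C3*airybi(-6^(1/3)*y/3), y)


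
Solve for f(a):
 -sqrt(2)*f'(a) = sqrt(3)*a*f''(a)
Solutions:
 f(a) = C1 + C2*a^(1 - sqrt(6)/3)


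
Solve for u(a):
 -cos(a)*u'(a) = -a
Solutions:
 u(a) = C1 + Integral(a/cos(a), a)


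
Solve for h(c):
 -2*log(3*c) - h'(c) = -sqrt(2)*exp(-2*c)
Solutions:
 h(c) = C1 - 2*c*log(c) + 2*c*(1 - log(3)) - sqrt(2)*exp(-2*c)/2


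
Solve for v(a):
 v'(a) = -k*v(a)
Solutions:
 v(a) = C1*exp(-a*k)


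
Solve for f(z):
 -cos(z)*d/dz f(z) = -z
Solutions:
 f(z) = C1 + Integral(z/cos(z), z)


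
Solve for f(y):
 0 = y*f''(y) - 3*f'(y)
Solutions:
 f(y) = C1 + C2*y^4


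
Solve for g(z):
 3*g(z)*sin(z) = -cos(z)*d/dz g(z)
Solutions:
 g(z) = C1*cos(z)^3


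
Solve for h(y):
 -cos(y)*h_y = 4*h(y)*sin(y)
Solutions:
 h(y) = C1*cos(y)^4


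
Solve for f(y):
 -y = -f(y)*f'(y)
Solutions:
 f(y) = -sqrt(C1 + y^2)
 f(y) = sqrt(C1 + y^2)


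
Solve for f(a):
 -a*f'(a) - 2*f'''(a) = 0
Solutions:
 f(a) = C1 + Integral(C2*airyai(-2^(2/3)*a/2) + C3*airybi(-2^(2/3)*a/2), a)


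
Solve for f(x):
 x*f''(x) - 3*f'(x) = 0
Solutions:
 f(x) = C1 + C2*x^4


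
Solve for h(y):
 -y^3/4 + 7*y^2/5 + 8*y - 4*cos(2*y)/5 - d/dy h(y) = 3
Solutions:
 h(y) = C1 - y^4/16 + 7*y^3/15 + 4*y^2 - 3*y - 2*sin(2*y)/5


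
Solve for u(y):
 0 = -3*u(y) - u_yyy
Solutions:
 u(y) = C3*exp(-3^(1/3)*y) + (C1*sin(3^(5/6)*y/2) + C2*cos(3^(5/6)*y/2))*exp(3^(1/3)*y/2)


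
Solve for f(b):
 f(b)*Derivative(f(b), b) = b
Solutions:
 f(b) = -sqrt(C1 + b^2)
 f(b) = sqrt(C1 + b^2)


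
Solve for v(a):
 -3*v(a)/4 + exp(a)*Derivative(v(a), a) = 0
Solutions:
 v(a) = C1*exp(-3*exp(-a)/4)


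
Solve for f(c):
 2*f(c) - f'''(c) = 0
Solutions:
 f(c) = C3*exp(2^(1/3)*c) + (C1*sin(2^(1/3)*sqrt(3)*c/2) + C2*cos(2^(1/3)*sqrt(3)*c/2))*exp(-2^(1/3)*c/2)


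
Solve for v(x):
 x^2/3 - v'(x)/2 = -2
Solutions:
 v(x) = C1 + 2*x^3/9 + 4*x


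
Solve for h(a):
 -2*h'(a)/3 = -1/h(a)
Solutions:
 h(a) = -sqrt(C1 + 3*a)
 h(a) = sqrt(C1 + 3*a)


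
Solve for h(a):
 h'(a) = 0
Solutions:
 h(a) = C1


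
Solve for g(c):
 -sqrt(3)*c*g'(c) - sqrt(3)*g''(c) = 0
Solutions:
 g(c) = C1 + C2*erf(sqrt(2)*c/2)


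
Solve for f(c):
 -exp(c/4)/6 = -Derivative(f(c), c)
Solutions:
 f(c) = C1 + 2*exp(c/4)/3


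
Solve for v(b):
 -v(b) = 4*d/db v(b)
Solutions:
 v(b) = C1*exp(-b/4)


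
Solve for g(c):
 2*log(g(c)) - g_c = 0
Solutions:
 li(g(c)) = C1 + 2*c


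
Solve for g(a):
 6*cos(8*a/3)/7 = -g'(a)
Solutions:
 g(a) = C1 - 9*sin(8*a/3)/28


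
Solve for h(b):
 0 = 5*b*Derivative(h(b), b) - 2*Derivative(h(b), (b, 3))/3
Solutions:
 h(b) = C1 + Integral(C2*airyai(15^(1/3)*2^(2/3)*b/2) + C3*airybi(15^(1/3)*2^(2/3)*b/2), b)


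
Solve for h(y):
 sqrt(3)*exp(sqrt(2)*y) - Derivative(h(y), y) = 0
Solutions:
 h(y) = C1 + sqrt(6)*exp(sqrt(2)*y)/2


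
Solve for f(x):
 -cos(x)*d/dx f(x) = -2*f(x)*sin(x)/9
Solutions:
 f(x) = C1/cos(x)^(2/9)


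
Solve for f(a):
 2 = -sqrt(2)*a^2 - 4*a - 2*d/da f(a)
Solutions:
 f(a) = C1 - sqrt(2)*a^3/6 - a^2 - a


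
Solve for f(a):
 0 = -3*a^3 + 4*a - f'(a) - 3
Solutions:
 f(a) = C1 - 3*a^4/4 + 2*a^2 - 3*a


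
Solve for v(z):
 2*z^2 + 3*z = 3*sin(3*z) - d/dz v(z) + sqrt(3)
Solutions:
 v(z) = C1 - 2*z^3/3 - 3*z^2/2 + sqrt(3)*z - cos(3*z)


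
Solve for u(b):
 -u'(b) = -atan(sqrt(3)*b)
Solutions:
 u(b) = C1 + b*atan(sqrt(3)*b) - sqrt(3)*log(3*b^2 + 1)/6


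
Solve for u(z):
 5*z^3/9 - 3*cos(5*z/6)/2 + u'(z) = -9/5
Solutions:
 u(z) = C1 - 5*z^4/36 - 9*z/5 + 9*sin(5*z/6)/5


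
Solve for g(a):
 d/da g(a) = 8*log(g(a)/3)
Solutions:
 Integral(1/(-log(_y) + log(3)), (_y, g(a)))/8 = C1 - a


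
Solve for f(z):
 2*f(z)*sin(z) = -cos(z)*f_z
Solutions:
 f(z) = C1*cos(z)^2


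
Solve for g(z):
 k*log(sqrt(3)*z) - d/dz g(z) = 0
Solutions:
 g(z) = C1 + k*z*log(z) - k*z + k*z*log(3)/2


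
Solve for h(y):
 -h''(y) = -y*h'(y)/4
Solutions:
 h(y) = C1 + C2*erfi(sqrt(2)*y/4)


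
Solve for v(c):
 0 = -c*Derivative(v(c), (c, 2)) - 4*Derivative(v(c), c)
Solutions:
 v(c) = C1 + C2/c^3


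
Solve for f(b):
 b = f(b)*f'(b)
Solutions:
 f(b) = -sqrt(C1 + b^2)
 f(b) = sqrt(C1 + b^2)


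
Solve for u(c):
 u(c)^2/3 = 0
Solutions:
 u(c) = 0


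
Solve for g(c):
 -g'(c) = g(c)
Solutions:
 g(c) = C1*exp(-c)


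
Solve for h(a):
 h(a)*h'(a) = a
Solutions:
 h(a) = -sqrt(C1 + a^2)
 h(a) = sqrt(C1 + a^2)


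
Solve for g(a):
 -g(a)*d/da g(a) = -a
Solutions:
 g(a) = -sqrt(C1 + a^2)
 g(a) = sqrt(C1 + a^2)


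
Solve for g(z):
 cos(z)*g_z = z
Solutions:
 g(z) = C1 + Integral(z/cos(z), z)


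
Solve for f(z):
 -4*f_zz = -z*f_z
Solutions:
 f(z) = C1 + C2*erfi(sqrt(2)*z/4)


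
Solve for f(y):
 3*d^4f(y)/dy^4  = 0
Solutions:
 f(y) = C1 + C2*y + C3*y^2 + C4*y^3


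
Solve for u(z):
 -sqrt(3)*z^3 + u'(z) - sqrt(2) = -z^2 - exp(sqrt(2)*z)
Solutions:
 u(z) = C1 + sqrt(3)*z^4/4 - z^3/3 + sqrt(2)*z - sqrt(2)*exp(sqrt(2)*z)/2


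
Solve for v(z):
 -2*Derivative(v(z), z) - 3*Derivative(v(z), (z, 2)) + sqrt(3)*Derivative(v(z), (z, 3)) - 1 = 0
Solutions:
 v(z) = C1 + C2*exp(sqrt(3)*z*(3 - sqrt(9 + 8*sqrt(3)))/6) + C3*exp(sqrt(3)*z*(3 + sqrt(9 + 8*sqrt(3)))/6) - z/2


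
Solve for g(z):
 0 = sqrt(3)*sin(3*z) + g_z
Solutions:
 g(z) = C1 + sqrt(3)*cos(3*z)/3


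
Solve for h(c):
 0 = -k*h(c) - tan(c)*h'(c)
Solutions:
 h(c) = C1*exp(-k*log(sin(c)))


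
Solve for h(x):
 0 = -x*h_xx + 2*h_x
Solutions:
 h(x) = C1 + C2*x^3


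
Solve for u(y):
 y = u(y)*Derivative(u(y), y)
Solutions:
 u(y) = -sqrt(C1 + y^2)
 u(y) = sqrt(C1 + y^2)


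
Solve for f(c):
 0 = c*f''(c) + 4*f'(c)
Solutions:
 f(c) = C1 + C2/c^3


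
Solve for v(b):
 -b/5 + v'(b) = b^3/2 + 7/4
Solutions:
 v(b) = C1 + b^4/8 + b^2/10 + 7*b/4


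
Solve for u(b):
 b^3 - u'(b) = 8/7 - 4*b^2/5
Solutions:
 u(b) = C1 + b^4/4 + 4*b^3/15 - 8*b/7


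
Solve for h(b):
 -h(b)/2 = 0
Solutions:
 h(b) = 0


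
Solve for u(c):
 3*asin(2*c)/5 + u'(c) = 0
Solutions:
 u(c) = C1 - 3*c*asin(2*c)/5 - 3*sqrt(1 - 4*c^2)/10


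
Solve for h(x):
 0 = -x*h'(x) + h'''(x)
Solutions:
 h(x) = C1 + Integral(C2*airyai(x) + C3*airybi(x), x)


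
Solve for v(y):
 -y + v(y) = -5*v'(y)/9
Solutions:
 v(y) = C1*exp(-9*y/5) + y - 5/9


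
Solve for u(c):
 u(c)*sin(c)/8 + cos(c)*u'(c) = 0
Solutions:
 u(c) = C1*cos(c)^(1/8)


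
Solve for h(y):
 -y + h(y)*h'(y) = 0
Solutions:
 h(y) = -sqrt(C1 + y^2)
 h(y) = sqrt(C1 + y^2)


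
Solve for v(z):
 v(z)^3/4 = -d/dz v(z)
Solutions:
 v(z) = -sqrt(2)*sqrt(-1/(C1 - z))
 v(z) = sqrt(2)*sqrt(-1/(C1 - z))


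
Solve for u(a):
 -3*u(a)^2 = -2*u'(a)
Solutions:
 u(a) = -2/(C1 + 3*a)


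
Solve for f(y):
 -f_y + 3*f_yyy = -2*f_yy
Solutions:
 f(y) = C1 + C2*exp(-y) + C3*exp(y/3)


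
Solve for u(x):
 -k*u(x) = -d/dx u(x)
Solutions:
 u(x) = C1*exp(k*x)


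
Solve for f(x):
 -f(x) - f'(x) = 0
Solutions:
 f(x) = C1*exp(-x)


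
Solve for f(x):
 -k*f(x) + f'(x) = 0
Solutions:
 f(x) = C1*exp(k*x)


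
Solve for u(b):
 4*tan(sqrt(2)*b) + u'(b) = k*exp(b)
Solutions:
 u(b) = C1 + k*exp(b) + 2*sqrt(2)*log(cos(sqrt(2)*b))


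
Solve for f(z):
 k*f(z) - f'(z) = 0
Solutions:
 f(z) = C1*exp(k*z)


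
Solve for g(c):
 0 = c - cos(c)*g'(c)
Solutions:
 g(c) = C1 + Integral(c/cos(c), c)


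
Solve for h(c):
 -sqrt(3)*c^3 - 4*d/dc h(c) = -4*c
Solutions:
 h(c) = C1 - sqrt(3)*c^4/16 + c^2/2


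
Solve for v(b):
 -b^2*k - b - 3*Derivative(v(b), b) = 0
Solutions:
 v(b) = C1 - b^3*k/9 - b^2/6


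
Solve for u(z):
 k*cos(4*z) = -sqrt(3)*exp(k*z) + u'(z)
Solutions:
 u(z) = C1 + k*sin(4*z)/4 + sqrt(3)*exp(k*z)/k


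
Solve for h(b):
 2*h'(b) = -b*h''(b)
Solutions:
 h(b) = C1 + C2/b


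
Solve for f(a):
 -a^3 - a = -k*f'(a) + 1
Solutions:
 f(a) = C1 + a^4/(4*k) + a^2/(2*k) + a/k


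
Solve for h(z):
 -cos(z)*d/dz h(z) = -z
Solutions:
 h(z) = C1 + Integral(z/cos(z), z)


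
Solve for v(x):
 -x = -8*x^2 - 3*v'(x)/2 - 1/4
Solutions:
 v(x) = C1 - 16*x^3/9 + x^2/3 - x/6


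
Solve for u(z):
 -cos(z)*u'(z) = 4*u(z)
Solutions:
 u(z) = C1*(sin(z)^2 - 2*sin(z) + 1)/(sin(z)^2 + 2*sin(z) + 1)


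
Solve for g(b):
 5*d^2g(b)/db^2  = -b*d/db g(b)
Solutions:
 g(b) = C1 + C2*erf(sqrt(10)*b/10)


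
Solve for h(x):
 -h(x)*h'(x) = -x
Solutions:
 h(x) = -sqrt(C1 + x^2)
 h(x) = sqrt(C1 + x^2)


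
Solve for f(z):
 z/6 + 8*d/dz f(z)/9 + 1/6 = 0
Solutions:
 f(z) = C1 - 3*z^2/32 - 3*z/16


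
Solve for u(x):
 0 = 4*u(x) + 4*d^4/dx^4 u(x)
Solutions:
 u(x) = (C1*sin(sqrt(2)*x/2) + C2*cos(sqrt(2)*x/2))*exp(-sqrt(2)*x/2) + (C3*sin(sqrt(2)*x/2) + C4*cos(sqrt(2)*x/2))*exp(sqrt(2)*x/2)


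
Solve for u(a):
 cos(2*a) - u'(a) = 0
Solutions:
 u(a) = C1 + sin(2*a)/2


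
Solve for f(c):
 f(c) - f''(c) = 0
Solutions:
 f(c) = C1*exp(-c) + C2*exp(c)


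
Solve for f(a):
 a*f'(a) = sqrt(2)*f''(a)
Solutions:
 f(a) = C1 + C2*erfi(2^(1/4)*a/2)


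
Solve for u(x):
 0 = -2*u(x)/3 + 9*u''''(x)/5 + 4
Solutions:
 u(x) = C1*exp(-30^(1/4)*x/3) + C2*exp(30^(1/4)*x/3) + C3*sin(30^(1/4)*x/3) + C4*cos(30^(1/4)*x/3) + 6


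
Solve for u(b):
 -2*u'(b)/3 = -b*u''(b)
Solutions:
 u(b) = C1 + C2*b^(5/3)


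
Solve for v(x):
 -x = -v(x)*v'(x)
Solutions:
 v(x) = -sqrt(C1 + x^2)
 v(x) = sqrt(C1 + x^2)


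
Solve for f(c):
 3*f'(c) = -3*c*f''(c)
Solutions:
 f(c) = C1 + C2*log(c)


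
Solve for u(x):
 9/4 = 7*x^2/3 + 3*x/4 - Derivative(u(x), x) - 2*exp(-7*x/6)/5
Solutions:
 u(x) = C1 + 7*x^3/9 + 3*x^2/8 - 9*x/4 + 12*exp(-7*x/6)/35


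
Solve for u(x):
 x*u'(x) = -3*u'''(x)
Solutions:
 u(x) = C1 + Integral(C2*airyai(-3^(2/3)*x/3) + C3*airybi(-3^(2/3)*x/3), x)


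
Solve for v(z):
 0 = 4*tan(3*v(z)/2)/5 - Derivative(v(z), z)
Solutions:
 v(z) = -2*asin(C1*exp(6*z/5))/3 + 2*pi/3
 v(z) = 2*asin(C1*exp(6*z/5))/3


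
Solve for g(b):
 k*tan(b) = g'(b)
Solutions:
 g(b) = C1 - k*log(cos(b))


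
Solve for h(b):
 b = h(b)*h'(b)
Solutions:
 h(b) = -sqrt(C1 + b^2)
 h(b) = sqrt(C1 + b^2)


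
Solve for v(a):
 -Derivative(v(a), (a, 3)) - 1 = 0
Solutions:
 v(a) = C1 + C2*a + C3*a^2 - a^3/6


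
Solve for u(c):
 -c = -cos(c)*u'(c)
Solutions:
 u(c) = C1 + Integral(c/cos(c), c)


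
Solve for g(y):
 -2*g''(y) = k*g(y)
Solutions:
 g(y) = C1*exp(-sqrt(2)*y*sqrt(-k)/2) + C2*exp(sqrt(2)*y*sqrt(-k)/2)


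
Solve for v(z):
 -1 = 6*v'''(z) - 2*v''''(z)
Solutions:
 v(z) = C1 + C2*z + C3*z^2 + C4*exp(3*z) - z^3/36


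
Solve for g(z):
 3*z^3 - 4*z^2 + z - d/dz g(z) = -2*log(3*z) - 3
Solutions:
 g(z) = C1 + 3*z^4/4 - 4*z^3/3 + z^2/2 + 2*z*log(z) + z + z*log(9)


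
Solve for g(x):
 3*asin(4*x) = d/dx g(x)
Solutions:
 g(x) = C1 + 3*x*asin(4*x) + 3*sqrt(1 - 16*x^2)/4


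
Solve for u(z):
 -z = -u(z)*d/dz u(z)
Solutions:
 u(z) = -sqrt(C1 + z^2)
 u(z) = sqrt(C1 + z^2)


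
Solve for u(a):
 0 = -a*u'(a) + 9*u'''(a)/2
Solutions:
 u(a) = C1 + Integral(C2*airyai(6^(1/3)*a/3) + C3*airybi(6^(1/3)*a/3), a)


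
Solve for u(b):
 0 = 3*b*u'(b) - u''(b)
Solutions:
 u(b) = C1 + C2*erfi(sqrt(6)*b/2)


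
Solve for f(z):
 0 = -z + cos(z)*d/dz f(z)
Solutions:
 f(z) = C1 + Integral(z/cos(z), z)


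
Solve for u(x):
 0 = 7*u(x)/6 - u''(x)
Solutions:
 u(x) = C1*exp(-sqrt(42)*x/6) + C2*exp(sqrt(42)*x/6)


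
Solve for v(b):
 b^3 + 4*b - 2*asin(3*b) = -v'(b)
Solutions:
 v(b) = C1 - b^4/4 - 2*b^2 + 2*b*asin(3*b) + 2*sqrt(1 - 9*b^2)/3


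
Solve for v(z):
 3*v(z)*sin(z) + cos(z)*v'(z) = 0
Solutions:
 v(z) = C1*cos(z)^3


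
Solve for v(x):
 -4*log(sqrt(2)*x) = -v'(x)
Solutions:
 v(x) = C1 + 4*x*log(x) - 4*x + x*log(4)


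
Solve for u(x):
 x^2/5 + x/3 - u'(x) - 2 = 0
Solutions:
 u(x) = C1 + x^3/15 + x^2/6 - 2*x


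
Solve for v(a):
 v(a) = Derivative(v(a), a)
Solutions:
 v(a) = C1*exp(a)


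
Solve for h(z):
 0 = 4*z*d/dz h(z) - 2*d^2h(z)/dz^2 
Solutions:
 h(z) = C1 + C2*erfi(z)


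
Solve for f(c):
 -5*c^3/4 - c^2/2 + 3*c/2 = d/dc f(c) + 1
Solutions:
 f(c) = C1 - 5*c^4/16 - c^3/6 + 3*c^2/4 - c


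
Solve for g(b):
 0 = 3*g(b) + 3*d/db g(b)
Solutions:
 g(b) = C1*exp(-b)


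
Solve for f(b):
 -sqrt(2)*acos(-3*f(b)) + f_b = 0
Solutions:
 Integral(1/acos(-3*_y), (_y, f(b))) = C1 + sqrt(2)*b


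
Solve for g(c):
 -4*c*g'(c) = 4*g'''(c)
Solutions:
 g(c) = C1 + Integral(C2*airyai(-c) + C3*airybi(-c), c)


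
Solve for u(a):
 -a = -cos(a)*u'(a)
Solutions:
 u(a) = C1 + Integral(a/cos(a), a)


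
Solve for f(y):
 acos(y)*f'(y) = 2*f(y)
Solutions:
 f(y) = C1*exp(2*Integral(1/acos(y), y))


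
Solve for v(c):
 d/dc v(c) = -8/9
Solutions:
 v(c) = C1 - 8*c/9


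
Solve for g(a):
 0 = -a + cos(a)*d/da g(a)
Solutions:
 g(a) = C1 + Integral(a/cos(a), a)


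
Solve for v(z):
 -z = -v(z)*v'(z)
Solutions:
 v(z) = -sqrt(C1 + z^2)
 v(z) = sqrt(C1 + z^2)


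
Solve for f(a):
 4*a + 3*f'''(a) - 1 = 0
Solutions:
 f(a) = C1 + C2*a + C3*a^2 - a^4/18 + a^3/18


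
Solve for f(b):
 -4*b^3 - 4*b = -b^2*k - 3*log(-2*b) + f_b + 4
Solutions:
 f(b) = C1 - b^4 + b^3*k/3 - 2*b^2 + 3*b*log(-b) + b*(-7 + 3*log(2))


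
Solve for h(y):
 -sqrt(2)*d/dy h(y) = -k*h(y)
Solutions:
 h(y) = C1*exp(sqrt(2)*k*y/2)


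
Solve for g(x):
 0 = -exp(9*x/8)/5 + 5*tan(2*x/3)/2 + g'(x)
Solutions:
 g(x) = C1 + 8*exp(9*x/8)/45 + 15*log(cos(2*x/3))/4


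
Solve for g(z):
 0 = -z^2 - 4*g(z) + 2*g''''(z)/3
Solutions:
 g(z) = C1*exp(-6^(1/4)*z) + C2*exp(6^(1/4)*z) + C3*sin(6^(1/4)*z) + C4*cos(6^(1/4)*z) - z^2/4


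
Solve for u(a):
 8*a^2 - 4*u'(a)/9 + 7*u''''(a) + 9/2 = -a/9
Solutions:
 u(a) = C1 + C4*exp(147^(1/3)*2^(2/3)*a/21) + 6*a^3 + a^2/8 + 81*a/8 + (C2*sin(14^(2/3)*3^(5/6)*a/42) + C3*cos(14^(2/3)*3^(5/6)*a/42))*exp(-147^(1/3)*2^(2/3)*a/42)


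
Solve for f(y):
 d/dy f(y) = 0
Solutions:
 f(y) = C1


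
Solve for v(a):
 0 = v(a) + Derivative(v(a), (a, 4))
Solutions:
 v(a) = (C1*sin(sqrt(2)*a/2) + C2*cos(sqrt(2)*a/2))*exp(-sqrt(2)*a/2) + (C3*sin(sqrt(2)*a/2) + C4*cos(sqrt(2)*a/2))*exp(sqrt(2)*a/2)


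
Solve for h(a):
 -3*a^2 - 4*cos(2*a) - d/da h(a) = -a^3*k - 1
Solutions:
 h(a) = C1 + a^4*k/4 - a^3 + a - 2*sin(2*a)


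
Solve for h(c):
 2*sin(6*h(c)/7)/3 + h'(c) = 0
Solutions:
 2*c/3 + 7*log(cos(6*h(c)/7) - 1)/12 - 7*log(cos(6*h(c)/7) + 1)/12 = C1


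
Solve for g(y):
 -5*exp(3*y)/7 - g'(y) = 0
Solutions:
 g(y) = C1 - 5*exp(3*y)/21


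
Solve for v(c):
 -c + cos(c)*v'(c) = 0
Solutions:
 v(c) = C1 + Integral(c/cos(c), c)


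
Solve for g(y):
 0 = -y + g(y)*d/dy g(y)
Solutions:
 g(y) = -sqrt(C1 + y^2)
 g(y) = sqrt(C1 + y^2)


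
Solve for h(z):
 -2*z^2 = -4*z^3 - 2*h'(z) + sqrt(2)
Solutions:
 h(z) = C1 - z^4/2 + z^3/3 + sqrt(2)*z/2


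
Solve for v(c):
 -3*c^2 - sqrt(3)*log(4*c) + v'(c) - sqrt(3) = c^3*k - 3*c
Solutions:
 v(c) = C1 + c^4*k/4 + c^3 - 3*c^2/2 + sqrt(3)*c*log(c) + 2*sqrt(3)*c*log(2)


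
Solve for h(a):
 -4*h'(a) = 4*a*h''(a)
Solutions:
 h(a) = C1 + C2*log(a)


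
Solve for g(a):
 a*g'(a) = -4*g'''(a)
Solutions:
 g(a) = C1 + Integral(C2*airyai(-2^(1/3)*a/2) + C3*airybi(-2^(1/3)*a/2), a)


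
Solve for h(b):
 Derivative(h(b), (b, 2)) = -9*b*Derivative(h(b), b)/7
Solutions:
 h(b) = C1 + C2*erf(3*sqrt(14)*b/14)


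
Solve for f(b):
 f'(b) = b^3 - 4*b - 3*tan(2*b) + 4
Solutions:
 f(b) = C1 + b^4/4 - 2*b^2 + 4*b + 3*log(cos(2*b))/2


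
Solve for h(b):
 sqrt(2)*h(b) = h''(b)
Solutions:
 h(b) = C1*exp(-2^(1/4)*b) + C2*exp(2^(1/4)*b)


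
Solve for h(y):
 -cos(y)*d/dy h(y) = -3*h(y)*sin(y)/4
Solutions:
 h(y) = C1/cos(y)^(3/4)


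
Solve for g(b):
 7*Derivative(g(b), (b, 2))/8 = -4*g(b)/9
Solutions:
 g(b) = C1*sin(4*sqrt(14)*b/21) + C2*cos(4*sqrt(14)*b/21)


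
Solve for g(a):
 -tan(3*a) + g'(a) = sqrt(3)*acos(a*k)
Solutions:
 g(a) = C1 + sqrt(3)*Piecewise((a*acos(a*k) - sqrt(-a^2*k^2 + 1)/k, Ne(k, 0)), (pi*a/2, True)) - log(cos(3*a))/3


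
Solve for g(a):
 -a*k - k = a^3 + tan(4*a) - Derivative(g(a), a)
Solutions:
 g(a) = C1 + a^4/4 + a^2*k/2 + a*k - log(cos(4*a))/4


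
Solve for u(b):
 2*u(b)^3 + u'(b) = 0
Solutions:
 u(b) = -sqrt(2)*sqrt(-1/(C1 - 2*b))/2
 u(b) = sqrt(2)*sqrt(-1/(C1 - 2*b))/2


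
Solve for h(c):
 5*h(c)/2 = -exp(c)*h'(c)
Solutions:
 h(c) = C1*exp(5*exp(-c)/2)


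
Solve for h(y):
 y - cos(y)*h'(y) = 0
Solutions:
 h(y) = C1 + Integral(y/cos(y), y)


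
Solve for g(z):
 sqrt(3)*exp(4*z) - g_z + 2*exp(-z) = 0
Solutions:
 g(z) = C1 + sqrt(3)*exp(4*z)/4 - 2*exp(-z)


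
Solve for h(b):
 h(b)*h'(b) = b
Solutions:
 h(b) = -sqrt(C1 + b^2)
 h(b) = sqrt(C1 + b^2)


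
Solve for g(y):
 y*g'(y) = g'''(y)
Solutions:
 g(y) = C1 + Integral(C2*airyai(y) + C3*airybi(y), y)


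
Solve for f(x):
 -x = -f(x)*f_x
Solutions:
 f(x) = -sqrt(C1 + x^2)
 f(x) = sqrt(C1 + x^2)


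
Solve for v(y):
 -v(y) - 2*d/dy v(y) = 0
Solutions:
 v(y) = C1*exp(-y/2)


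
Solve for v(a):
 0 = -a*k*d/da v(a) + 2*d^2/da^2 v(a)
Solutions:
 v(a) = Piecewise((-sqrt(pi)*C1*erf(a*sqrt(-k)/2)/sqrt(-k) - C2, (k > 0) | (k < 0)), (-C1*a - C2, True))


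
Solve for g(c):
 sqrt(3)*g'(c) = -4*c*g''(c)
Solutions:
 g(c) = C1 + C2*c^(1 - sqrt(3)/4)


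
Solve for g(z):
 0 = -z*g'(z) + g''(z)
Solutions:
 g(z) = C1 + C2*erfi(sqrt(2)*z/2)


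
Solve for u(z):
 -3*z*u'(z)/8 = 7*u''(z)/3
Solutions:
 u(z) = C1 + C2*erf(3*sqrt(7)*z/28)


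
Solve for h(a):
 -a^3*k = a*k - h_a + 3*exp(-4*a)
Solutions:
 h(a) = C1 + a^4*k/4 + a^2*k/2 - 3*exp(-4*a)/4


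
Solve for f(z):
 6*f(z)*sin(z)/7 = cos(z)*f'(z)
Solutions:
 f(z) = C1/cos(z)^(6/7)


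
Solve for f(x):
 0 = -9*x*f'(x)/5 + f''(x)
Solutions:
 f(x) = C1 + C2*erfi(3*sqrt(10)*x/10)


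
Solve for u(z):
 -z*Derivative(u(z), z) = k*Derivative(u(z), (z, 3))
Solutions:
 u(z) = C1 + Integral(C2*airyai(z*(-1/k)^(1/3)) + C3*airybi(z*(-1/k)^(1/3)), z)


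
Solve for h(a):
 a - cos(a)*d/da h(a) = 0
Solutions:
 h(a) = C1 + Integral(a/cos(a), a)


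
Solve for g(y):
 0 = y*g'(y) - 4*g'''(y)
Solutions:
 g(y) = C1 + Integral(C2*airyai(2^(1/3)*y/2) + C3*airybi(2^(1/3)*y/2), y)


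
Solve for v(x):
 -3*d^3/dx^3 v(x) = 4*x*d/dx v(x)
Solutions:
 v(x) = C1 + Integral(C2*airyai(-6^(2/3)*x/3) + C3*airybi(-6^(2/3)*x/3), x)


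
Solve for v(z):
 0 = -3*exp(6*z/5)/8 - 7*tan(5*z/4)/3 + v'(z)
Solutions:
 v(z) = C1 + 5*exp(6*z/5)/16 - 28*log(cos(5*z/4))/15


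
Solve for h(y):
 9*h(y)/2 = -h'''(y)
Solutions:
 h(y) = C3*exp(-6^(2/3)*y/2) + (C1*sin(3*2^(2/3)*3^(1/6)*y/4) + C2*cos(3*2^(2/3)*3^(1/6)*y/4))*exp(6^(2/3)*y/4)


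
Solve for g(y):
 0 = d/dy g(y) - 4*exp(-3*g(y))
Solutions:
 g(y) = log(C1 + 12*y)/3
 g(y) = log((-3^(1/3) - 3^(5/6)*I)*(C1 + 4*y)^(1/3)/2)
 g(y) = log((-3^(1/3) + 3^(5/6)*I)*(C1 + 4*y)^(1/3)/2)


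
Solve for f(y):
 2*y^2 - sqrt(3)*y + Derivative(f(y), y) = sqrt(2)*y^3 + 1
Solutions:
 f(y) = C1 + sqrt(2)*y^4/4 - 2*y^3/3 + sqrt(3)*y^2/2 + y


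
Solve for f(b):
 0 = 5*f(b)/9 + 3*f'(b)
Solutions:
 f(b) = C1*exp(-5*b/27)


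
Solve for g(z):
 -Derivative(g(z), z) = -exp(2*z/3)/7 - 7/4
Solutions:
 g(z) = C1 + 7*z/4 + 3*exp(2*z/3)/14


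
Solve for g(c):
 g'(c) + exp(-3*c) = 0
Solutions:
 g(c) = C1 + exp(-3*c)/3


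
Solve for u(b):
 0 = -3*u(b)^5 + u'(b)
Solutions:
 u(b) = -(-1/(C1 + 12*b))^(1/4)
 u(b) = (-1/(C1 + 12*b))^(1/4)
 u(b) = -I*(-1/(C1 + 12*b))^(1/4)
 u(b) = I*(-1/(C1 + 12*b))^(1/4)


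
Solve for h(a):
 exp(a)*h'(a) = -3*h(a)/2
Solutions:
 h(a) = C1*exp(3*exp(-a)/2)


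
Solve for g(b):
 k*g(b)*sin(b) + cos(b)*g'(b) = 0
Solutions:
 g(b) = C1*exp(k*log(cos(b)))


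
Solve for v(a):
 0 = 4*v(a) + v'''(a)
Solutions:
 v(a) = C3*exp(-2^(2/3)*a) + (C1*sin(2^(2/3)*sqrt(3)*a/2) + C2*cos(2^(2/3)*sqrt(3)*a/2))*exp(2^(2/3)*a/2)


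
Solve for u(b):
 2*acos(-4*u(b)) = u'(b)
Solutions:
 Integral(1/acos(-4*_y), (_y, u(b))) = C1 + 2*b


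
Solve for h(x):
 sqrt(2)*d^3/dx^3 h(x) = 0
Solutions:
 h(x) = C1 + C2*x + C3*x^2


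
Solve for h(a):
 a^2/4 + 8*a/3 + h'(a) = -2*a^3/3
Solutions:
 h(a) = C1 - a^4/6 - a^3/12 - 4*a^2/3


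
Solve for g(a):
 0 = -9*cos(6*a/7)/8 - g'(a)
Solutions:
 g(a) = C1 - 21*sin(6*a/7)/16


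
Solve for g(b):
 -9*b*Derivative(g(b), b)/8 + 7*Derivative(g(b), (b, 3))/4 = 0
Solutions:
 g(b) = C1 + Integral(C2*airyai(42^(2/3)*b/14) + C3*airybi(42^(2/3)*b/14), b)


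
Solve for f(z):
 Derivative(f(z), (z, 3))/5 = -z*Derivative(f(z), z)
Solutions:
 f(z) = C1 + Integral(C2*airyai(-5^(1/3)*z) + C3*airybi(-5^(1/3)*z), z)


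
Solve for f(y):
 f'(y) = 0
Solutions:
 f(y) = C1


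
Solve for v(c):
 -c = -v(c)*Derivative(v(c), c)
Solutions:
 v(c) = -sqrt(C1 + c^2)
 v(c) = sqrt(C1 + c^2)


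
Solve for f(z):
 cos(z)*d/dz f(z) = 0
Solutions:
 f(z) = C1


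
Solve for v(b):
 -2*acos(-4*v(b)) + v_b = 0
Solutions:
 Integral(1/acos(-4*_y), (_y, v(b))) = C1 + 2*b


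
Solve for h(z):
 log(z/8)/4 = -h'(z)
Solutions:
 h(z) = C1 - z*log(z)/4 + z/4 + 3*z*log(2)/4


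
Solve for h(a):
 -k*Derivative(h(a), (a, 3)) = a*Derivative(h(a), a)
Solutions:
 h(a) = C1 + Integral(C2*airyai(a*(-1/k)^(1/3)) + C3*airybi(a*(-1/k)^(1/3)), a)


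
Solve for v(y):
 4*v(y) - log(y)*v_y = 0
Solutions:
 v(y) = C1*exp(4*li(y))


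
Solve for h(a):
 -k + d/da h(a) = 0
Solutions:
 h(a) = C1 + a*k
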